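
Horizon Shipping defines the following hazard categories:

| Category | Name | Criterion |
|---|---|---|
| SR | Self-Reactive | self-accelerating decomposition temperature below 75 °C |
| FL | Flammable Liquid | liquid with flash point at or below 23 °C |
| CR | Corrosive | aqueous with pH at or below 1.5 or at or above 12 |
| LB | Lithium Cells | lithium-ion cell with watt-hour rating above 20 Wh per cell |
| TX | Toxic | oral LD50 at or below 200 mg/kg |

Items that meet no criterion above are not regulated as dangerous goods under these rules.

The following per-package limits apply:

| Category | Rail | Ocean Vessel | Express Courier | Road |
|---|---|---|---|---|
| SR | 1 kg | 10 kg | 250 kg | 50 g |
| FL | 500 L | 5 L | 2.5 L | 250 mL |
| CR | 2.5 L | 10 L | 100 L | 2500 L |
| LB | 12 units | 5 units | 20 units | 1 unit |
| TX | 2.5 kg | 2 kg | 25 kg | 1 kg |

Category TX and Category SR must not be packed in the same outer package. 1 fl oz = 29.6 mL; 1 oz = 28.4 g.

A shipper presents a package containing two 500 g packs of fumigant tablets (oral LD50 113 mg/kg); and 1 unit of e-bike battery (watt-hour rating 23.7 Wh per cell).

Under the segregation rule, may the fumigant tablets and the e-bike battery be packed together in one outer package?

Yes

Oral LD50 113 mg/kg meets the Category TX criterion (Toxic), so the fumigant tablets are Category TX.
E-bike battery: watt-hour rating 23.7 Wh per cell > 20 Wh per cell → Category LB (Lithium Cells).
No segregation rule bars Category TX with Category LB.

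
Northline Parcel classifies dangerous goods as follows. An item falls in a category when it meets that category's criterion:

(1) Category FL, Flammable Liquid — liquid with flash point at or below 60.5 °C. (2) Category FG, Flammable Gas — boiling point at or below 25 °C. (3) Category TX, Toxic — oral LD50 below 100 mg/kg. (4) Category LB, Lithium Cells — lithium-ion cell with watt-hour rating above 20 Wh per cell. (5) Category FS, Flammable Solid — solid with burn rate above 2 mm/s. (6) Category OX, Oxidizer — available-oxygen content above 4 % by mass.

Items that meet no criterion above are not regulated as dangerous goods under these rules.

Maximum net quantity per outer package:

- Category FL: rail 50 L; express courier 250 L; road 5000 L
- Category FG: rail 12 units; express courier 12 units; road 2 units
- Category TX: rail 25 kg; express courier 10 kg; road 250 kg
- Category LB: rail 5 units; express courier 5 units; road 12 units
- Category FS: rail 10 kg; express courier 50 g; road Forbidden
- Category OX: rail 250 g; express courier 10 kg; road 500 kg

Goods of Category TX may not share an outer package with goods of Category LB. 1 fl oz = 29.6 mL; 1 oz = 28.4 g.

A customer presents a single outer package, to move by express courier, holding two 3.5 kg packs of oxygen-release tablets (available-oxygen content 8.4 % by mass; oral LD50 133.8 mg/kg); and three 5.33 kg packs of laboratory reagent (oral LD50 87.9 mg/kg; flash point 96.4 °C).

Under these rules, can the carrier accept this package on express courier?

Oxygen-release tablets: available-oxygen content 8.4 % by mass > 4 % by mass → Category OX (Oxidizer).
Laboratory reagent: oral LD50 87.9 mg/kg < 100 mg/kg → Category TX (Toxic).
Category TX quantity: three 5.33 kg packs = 15.99 kg.
15.99 kg exceeds the express courier limit of 10 kg for Category TX.
Category OX quantity: two 3.5 kg packs = 7 kg.
7 kg ≤ 10 kg (express courier limit, Category OX) — within limit.
The segregation rule (Category TX with Category LB) does not apply to Category TX with Category OX.

No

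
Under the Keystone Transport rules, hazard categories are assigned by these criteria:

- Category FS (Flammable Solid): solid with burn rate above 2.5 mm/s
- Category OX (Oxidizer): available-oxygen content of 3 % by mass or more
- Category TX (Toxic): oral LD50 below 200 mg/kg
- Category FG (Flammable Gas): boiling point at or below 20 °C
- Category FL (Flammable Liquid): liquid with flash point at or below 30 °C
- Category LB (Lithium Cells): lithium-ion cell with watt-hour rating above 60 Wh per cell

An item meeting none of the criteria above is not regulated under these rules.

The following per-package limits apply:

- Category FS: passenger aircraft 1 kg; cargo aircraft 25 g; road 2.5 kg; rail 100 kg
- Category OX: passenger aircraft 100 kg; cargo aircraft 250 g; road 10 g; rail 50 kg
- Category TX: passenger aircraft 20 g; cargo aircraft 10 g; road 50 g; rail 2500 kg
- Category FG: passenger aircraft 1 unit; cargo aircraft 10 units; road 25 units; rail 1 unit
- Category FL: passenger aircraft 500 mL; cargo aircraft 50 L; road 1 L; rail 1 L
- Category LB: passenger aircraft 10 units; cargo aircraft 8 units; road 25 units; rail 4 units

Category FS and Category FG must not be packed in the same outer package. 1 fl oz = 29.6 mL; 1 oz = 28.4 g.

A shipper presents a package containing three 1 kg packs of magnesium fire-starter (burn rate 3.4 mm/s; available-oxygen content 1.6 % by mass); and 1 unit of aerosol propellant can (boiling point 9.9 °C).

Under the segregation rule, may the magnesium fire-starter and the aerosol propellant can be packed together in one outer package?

No

Burn rate 3.4 mm/s meets the Category FS criterion (Flammable Solid), so the magnesium fire-starter is Category FS.
With boiling point 9.9 °C (≤ 20 °C), the aerosol propellant can falls in Category FG.
Category FS and Category FG may not share an outer package.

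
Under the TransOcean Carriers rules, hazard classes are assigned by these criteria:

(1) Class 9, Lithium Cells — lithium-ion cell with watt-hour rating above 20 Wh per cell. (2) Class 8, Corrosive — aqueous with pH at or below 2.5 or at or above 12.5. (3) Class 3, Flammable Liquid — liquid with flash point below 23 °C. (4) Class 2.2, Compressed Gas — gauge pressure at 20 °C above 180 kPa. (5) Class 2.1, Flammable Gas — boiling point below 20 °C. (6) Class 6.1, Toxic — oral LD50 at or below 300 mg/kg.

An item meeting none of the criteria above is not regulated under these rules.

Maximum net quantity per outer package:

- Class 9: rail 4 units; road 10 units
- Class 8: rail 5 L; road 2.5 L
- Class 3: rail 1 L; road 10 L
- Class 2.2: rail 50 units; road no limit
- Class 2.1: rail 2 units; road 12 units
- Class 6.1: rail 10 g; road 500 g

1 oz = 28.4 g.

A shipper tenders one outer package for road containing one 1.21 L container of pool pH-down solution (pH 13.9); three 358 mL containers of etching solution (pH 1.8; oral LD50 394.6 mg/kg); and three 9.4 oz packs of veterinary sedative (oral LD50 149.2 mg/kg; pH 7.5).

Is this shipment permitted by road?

The pool pH-down solution has pH 13.9, which is ≥ 12.5, so it is Class 8 (Corrosive).
The etching solution has pH 1.8, which is ≤ 2.5, so it is Class 8 (Corrosive).
The veterinary sedative has oral LD50 149.2 mg/kg, which is ≤ 300 mg/kg, so it is Class 6.1 (Toxic).
Class 6.1 quantity: three 9.4 oz packs = 800.88 g.
800.88 g > 500 g (road limit, Class 6.1) — over the limit.
Class 8 net quantity: 1.21 L + (three 358 mL containers = 1.074 L) = 2.284 L.
That is within the Class 8 road limit of 2.5 L.

No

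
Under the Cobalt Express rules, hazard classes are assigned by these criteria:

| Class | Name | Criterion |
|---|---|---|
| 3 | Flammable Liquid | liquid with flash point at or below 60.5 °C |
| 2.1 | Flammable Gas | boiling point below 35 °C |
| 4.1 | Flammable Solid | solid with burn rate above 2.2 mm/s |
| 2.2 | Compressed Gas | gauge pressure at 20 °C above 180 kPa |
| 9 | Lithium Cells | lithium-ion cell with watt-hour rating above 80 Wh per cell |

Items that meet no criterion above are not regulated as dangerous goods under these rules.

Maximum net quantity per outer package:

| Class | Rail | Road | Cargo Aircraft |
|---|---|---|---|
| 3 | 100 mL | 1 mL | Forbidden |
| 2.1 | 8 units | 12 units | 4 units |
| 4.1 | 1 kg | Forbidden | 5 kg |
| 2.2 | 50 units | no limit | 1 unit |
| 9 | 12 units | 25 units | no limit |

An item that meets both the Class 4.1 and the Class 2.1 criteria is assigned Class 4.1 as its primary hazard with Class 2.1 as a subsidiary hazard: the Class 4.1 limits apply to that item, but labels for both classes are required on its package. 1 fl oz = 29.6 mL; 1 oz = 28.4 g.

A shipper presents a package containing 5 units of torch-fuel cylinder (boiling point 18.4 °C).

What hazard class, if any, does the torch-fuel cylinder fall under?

With boiling point 18.4 °C (< 35 °C), the torch-fuel cylinder falls in Class 2.1.

Class 2.1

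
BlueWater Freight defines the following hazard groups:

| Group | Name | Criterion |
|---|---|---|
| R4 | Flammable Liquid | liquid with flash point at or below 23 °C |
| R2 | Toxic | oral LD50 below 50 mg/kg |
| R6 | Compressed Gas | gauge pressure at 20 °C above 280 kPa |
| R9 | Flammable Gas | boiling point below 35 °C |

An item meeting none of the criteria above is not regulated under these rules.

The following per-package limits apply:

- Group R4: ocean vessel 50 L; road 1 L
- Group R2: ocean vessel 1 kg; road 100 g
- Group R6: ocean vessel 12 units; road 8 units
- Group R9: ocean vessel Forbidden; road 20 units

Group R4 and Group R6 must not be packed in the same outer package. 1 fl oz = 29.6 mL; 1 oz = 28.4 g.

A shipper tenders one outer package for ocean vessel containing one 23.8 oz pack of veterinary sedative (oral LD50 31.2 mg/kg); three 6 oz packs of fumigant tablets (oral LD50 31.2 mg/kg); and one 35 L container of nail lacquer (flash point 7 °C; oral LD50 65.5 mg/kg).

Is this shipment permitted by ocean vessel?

No

Veterinary sedative: oral LD50 31.2 mg/kg < 50 mg/kg → Group R2 (Toxic).
Oral LD50 31.2 mg/kg meets the Group R2 criterion (Toxic), so the fumigant tablets are Group R2.
Nail lacquer: flash point 7 °C ≤ 23 °C → Group R4 (Flammable Liquid).
Total Group R2: (one 23.8 oz pack = 675.92 g) + (three 6 oz packs = 511.2 g) = 1187.12 g.
1187.12 g > 1 kg (ocean vessel limit, Group R2) — over the limit.
Group R4 quantity: 35 L.
35 L is within the ocean vessel limit of 50 L for Group R4.
The segregation rule (Group R4 with Group R6) does not apply to Group R2 with Group R4.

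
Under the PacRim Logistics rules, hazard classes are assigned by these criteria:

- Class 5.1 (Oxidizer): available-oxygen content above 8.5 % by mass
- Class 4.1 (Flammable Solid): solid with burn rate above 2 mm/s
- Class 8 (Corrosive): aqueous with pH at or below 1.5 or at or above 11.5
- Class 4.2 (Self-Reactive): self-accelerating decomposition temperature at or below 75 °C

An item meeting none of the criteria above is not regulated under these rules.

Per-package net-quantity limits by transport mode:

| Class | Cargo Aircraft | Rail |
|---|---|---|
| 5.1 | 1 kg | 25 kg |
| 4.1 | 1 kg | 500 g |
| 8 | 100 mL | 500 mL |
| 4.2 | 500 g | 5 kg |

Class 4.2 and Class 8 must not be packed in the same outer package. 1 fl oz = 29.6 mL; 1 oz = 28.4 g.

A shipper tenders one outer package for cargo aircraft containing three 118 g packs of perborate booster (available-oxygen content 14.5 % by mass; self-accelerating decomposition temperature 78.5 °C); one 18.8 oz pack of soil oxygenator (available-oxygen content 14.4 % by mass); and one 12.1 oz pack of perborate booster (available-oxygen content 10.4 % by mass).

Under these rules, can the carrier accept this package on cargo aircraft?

No

The perborate booster has available-oxygen content 14.5 % by mass, which is > 8.5 % by mass, so it is Class 5.1 (Oxidizer).
Available-oxygen content 14.4 % by mass meets the Class 5.1 criterion (Oxidizer), so the soil oxygenator is Class 5.1.
With available-oxygen content 10.4 % by mass (> 8.5 % by mass), the perborate booster falls in Class 5.1.
Class 5.1 net quantity: (three 118 g packs = 354 g) + (one 18.8 oz pack = 533.92 g) + (one 12.1 oz pack = 343.64 g) = 1231.56 g.
1231.56 g exceeds the cargo aircraft limit of 1 kg for Class 5.1.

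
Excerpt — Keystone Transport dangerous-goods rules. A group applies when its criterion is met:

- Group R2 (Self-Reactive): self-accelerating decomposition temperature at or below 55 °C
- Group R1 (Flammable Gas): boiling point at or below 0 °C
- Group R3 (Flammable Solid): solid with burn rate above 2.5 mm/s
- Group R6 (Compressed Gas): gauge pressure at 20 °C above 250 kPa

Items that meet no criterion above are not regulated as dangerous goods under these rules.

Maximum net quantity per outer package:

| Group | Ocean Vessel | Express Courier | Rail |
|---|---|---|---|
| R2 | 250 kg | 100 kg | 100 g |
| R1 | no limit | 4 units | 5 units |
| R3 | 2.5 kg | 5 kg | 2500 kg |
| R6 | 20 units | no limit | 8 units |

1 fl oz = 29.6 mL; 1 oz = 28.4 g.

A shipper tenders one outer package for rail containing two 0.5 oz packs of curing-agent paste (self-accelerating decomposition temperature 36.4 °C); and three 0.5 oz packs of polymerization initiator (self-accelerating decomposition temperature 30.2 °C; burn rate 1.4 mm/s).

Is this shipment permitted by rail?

Yes

With self-accelerating decomposition temperature 36.4 °C (≤ 55 °C), the curing-agent paste falls in Group R2.
The polymerization initiator has self-accelerating decomposition temperature 30.2 °C, which is ≤ 55 °C, so it is Group R2 (Self-Reactive).
Group R2 net quantity: (two 0.5 oz packs = 28.4 g) + (three 0.5 oz packs = 42.6 g) = 71 g.
71 g is within the rail limit of 100 g for Group R2.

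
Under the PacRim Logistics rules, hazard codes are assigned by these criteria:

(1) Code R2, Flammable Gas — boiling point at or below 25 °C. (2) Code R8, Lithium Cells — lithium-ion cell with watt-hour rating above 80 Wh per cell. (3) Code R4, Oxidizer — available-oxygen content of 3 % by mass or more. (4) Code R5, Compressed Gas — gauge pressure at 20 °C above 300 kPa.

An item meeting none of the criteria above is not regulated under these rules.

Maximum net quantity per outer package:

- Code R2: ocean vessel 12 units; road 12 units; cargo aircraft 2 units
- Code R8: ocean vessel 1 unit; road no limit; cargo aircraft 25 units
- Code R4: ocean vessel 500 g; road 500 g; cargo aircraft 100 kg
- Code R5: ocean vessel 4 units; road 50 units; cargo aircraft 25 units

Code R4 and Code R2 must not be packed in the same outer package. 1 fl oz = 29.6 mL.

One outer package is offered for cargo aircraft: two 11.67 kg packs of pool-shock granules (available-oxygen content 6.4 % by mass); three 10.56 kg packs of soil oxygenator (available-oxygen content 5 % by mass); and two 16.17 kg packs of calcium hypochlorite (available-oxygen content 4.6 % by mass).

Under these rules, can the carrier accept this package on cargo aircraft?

Pool-shock granules: available-oxygen content 6.4 % by mass ≥ 3 % by mass → Code R4 (Oxidizer).
With available-oxygen content 5 % by mass (≥ 3 % by mass), the soil oxygenator falls in Code R4.
Available-oxygen content 4.6 % by mass meets the Code R4 criterion (Oxidizer), so the calcium hypochlorite is Code R4.
Total Code R4: (two 11.67 kg packs = 23.34 kg) + (three 10.56 kg packs = 31.68 kg) + (two 16.17 kg packs = 32.34 kg) = 87.36 kg.
That is within the Code R4 cargo aircraft limit of 100 kg.

Yes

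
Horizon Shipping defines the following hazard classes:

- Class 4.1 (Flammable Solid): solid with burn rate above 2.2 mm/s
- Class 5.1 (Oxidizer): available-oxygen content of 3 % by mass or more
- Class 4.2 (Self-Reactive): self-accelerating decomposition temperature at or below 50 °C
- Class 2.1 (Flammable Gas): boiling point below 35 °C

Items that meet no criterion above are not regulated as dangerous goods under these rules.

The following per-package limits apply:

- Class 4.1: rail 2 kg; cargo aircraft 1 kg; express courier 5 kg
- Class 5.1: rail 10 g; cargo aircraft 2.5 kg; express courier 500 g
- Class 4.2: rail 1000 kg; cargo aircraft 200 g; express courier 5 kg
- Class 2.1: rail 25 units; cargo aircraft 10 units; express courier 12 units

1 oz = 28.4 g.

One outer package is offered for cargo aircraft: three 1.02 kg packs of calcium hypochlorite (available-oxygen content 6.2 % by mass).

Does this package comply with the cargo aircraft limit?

No

Available-oxygen content 6.2 % by mass meets the Class 5.1 criterion (Oxidizer), so the calcium hypochlorite is Class 5.1.
Class 5.1 quantity: three 1.02 kg packs = 3.06 kg.
That exceeds the Class 5.1 cargo aircraft limit of 2.5 kg.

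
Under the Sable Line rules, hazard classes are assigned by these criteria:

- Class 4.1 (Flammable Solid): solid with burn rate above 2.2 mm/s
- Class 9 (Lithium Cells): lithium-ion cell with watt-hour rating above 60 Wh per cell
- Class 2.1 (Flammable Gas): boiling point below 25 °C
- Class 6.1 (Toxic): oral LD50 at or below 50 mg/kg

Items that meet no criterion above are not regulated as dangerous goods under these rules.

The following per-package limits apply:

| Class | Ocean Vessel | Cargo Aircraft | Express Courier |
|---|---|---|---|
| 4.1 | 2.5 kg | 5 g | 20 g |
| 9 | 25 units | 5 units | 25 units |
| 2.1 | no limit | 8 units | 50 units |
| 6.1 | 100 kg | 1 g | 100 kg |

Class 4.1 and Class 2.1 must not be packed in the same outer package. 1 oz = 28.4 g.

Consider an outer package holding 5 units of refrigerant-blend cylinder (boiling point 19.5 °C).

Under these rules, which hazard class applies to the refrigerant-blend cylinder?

With boiling point 19.5 °C (< 25 °C), the refrigerant-blend cylinder falls in Class 2.1.

Class 2.1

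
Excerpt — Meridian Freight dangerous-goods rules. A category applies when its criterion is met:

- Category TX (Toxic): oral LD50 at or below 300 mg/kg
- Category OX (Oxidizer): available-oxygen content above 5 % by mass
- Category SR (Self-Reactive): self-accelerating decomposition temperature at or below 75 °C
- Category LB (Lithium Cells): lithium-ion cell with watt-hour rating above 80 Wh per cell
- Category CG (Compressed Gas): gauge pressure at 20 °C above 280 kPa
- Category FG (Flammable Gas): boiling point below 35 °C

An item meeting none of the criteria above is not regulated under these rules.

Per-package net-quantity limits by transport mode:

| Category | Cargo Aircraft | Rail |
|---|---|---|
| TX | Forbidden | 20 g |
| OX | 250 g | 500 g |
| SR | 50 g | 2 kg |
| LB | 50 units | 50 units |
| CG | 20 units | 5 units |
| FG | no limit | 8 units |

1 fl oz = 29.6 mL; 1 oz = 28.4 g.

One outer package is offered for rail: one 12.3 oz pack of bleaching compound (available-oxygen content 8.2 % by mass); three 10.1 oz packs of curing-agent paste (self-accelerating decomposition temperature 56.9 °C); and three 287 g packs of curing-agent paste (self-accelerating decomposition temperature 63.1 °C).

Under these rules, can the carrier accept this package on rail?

The bleaching compound has available-oxygen content 8.2 % by mass, which is > 5 % by mass, so it is Category OX (Oxidizer).
Curing-agent paste: self-accelerating decomposition temperature 56.9 °C ≤ 75 °C → Category SR (Self-Reactive).
Self-accelerating decomposition temperature 63.1 °C meets the Category SR criterion (Self-Reactive), so the curing-agent paste is Category SR.
Total Category SR: (three 10.1 oz packs = 860.52 g) + (three 287 g packs = 861 g) = 1721.52 g.
1721.52 g is within the rail limit of 2 kg for Category SR.
Category OX quantity: one 12.3 oz pack = 349.32 g.
349.32 g ≤ 500 g (rail limit, Category OX) — within limit.
Every hazard category is within its rail limit and no segregation rule is violated.

Yes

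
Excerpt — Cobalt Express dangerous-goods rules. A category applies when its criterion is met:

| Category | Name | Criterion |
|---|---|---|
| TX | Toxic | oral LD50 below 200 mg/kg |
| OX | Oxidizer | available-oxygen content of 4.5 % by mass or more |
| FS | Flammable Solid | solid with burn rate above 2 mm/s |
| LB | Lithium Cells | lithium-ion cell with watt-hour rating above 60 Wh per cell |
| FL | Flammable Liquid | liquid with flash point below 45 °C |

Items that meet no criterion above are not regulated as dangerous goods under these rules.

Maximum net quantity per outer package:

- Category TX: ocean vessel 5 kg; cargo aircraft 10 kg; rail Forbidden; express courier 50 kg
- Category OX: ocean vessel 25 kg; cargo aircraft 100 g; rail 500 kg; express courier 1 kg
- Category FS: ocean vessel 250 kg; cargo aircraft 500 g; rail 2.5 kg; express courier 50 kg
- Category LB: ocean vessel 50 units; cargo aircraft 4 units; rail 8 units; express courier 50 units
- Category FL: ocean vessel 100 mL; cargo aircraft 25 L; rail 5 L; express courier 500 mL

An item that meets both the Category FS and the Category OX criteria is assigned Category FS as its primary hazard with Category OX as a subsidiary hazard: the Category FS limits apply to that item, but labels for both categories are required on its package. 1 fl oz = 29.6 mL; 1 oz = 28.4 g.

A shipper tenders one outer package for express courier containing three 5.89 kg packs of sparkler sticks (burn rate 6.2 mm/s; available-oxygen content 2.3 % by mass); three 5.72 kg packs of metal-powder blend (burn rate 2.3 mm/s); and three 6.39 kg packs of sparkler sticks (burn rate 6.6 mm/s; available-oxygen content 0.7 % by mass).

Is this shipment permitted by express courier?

Burn rate 6.2 mm/s meets the Category FS criterion (Flammable Solid), so the sparkler sticks are Category FS.
With burn rate 2.3 mm/s (> 2 mm/s), the metal-powder blend falls in Category FS.
The sparkler sticks have burn rate 6.6 mm/s, which is > 2 mm/s, so they are Category FS (Flammable Solid).
Total Category FS: (three 5.89 kg packs = 17.67 kg) + (three 5.72 kg packs = 17.16 kg) + (three 6.39 kg packs = 19.17 kg) = 54 kg.
That exceeds the Category FS express courier limit of 50 kg.

No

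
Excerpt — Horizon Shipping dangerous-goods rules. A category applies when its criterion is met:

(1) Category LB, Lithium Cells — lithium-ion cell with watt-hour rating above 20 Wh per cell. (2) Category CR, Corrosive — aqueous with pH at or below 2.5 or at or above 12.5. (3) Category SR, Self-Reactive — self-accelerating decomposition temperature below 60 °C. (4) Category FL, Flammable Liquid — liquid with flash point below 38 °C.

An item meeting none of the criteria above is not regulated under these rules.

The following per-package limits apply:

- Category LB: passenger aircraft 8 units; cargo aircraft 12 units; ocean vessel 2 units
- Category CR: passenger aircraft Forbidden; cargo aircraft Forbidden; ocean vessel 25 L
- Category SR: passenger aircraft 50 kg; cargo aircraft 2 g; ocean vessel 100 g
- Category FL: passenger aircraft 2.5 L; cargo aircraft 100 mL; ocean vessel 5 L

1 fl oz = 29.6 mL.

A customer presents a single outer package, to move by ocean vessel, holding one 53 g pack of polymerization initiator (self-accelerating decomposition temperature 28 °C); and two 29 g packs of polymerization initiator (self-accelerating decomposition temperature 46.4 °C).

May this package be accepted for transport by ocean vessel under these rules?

No

Polymerization initiator: self-accelerating decomposition temperature 28 °C < 60 °C → Category SR (Self-Reactive).
The polymerization initiator has self-accelerating decomposition temperature 46.4 °C, which is < 60 °C, so it is Category SR (Self-Reactive).
Total Category SR: 53 g + (two 29 g packs = 58 g) = 111 g.
111 g exceeds the ocean vessel limit of 100 g for Category SR.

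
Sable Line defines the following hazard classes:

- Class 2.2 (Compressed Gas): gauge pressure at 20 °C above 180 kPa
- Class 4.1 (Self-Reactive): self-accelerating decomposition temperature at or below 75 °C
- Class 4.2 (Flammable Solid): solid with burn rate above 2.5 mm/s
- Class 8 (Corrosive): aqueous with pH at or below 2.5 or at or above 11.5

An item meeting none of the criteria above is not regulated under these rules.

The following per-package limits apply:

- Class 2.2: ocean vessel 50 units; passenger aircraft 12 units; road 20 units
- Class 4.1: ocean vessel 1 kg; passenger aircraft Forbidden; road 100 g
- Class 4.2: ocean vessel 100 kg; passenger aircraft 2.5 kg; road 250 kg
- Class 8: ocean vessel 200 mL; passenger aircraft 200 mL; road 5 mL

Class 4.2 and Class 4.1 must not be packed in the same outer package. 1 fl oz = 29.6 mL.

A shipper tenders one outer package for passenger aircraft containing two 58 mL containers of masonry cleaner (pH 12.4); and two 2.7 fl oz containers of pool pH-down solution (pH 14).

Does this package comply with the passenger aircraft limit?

The masonry cleaner has pH 12.4, which is ≥ 11.5, so it is Class 8 (Corrosive).
pH 14 meets the Class 8 criterion (Corrosive), so the pool pH-down solution is Class 8.
Total Class 8: (two 58 mL containers = 116 mL) + (two 2.7 fl oz containers = 159.84 mL) = 275.84 mL.
275.84 mL > 200 mL (passenger aircraft limit, Class 8) — over the limit.

No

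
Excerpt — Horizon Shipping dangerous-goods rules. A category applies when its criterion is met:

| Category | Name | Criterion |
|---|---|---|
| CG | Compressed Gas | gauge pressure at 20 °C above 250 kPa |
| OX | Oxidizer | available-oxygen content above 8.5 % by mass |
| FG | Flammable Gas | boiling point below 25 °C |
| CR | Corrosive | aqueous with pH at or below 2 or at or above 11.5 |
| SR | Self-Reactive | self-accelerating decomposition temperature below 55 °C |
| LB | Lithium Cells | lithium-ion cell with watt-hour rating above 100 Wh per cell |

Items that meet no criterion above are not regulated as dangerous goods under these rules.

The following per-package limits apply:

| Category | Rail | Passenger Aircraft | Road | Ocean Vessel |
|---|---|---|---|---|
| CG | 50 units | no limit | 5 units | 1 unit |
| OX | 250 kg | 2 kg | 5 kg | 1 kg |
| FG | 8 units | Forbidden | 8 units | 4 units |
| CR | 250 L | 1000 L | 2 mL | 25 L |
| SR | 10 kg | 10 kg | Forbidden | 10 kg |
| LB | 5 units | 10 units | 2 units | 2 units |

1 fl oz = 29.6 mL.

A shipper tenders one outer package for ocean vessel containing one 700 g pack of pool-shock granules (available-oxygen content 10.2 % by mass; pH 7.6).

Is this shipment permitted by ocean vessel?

The pool-shock granules have available-oxygen content 10.2 % by mass, which is > 8.5 % by mass, so they are Category OX (Oxidizer).
Category OX quantity: 700 g.
That is within the Category OX ocean vessel limit of 1 kg.

Yes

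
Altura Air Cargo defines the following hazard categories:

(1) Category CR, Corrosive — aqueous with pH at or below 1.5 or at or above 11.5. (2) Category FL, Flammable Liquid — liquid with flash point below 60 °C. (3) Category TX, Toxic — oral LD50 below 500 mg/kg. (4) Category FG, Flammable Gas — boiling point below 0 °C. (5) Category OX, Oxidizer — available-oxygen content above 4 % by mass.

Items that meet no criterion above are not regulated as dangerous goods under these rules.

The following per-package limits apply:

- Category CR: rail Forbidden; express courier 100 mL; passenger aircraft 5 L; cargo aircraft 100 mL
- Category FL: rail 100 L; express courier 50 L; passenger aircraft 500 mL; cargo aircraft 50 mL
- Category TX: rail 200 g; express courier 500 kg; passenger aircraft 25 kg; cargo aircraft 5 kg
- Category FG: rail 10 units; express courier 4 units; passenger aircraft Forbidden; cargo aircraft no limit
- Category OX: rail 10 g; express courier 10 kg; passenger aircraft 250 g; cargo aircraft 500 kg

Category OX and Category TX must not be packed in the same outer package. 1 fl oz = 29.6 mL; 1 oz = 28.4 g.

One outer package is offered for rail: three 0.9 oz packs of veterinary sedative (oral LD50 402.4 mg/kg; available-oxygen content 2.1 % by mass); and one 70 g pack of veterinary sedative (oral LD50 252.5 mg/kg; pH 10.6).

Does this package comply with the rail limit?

Yes

Veterinary sedative: oral LD50 402.4 mg/kg < 500 mg/kg → Category TX (Toxic).
Oral LD50 252.5 mg/kg meets the Category TX criterion (Toxic), so the veterinary sedative is Category TX.
Category TX net quantity: (three 0.9 oz packs = 76.68 g) + 70 g = 146.68 g.
146.68 g ≤ 200 g (rail limit, Category TX) — within limit.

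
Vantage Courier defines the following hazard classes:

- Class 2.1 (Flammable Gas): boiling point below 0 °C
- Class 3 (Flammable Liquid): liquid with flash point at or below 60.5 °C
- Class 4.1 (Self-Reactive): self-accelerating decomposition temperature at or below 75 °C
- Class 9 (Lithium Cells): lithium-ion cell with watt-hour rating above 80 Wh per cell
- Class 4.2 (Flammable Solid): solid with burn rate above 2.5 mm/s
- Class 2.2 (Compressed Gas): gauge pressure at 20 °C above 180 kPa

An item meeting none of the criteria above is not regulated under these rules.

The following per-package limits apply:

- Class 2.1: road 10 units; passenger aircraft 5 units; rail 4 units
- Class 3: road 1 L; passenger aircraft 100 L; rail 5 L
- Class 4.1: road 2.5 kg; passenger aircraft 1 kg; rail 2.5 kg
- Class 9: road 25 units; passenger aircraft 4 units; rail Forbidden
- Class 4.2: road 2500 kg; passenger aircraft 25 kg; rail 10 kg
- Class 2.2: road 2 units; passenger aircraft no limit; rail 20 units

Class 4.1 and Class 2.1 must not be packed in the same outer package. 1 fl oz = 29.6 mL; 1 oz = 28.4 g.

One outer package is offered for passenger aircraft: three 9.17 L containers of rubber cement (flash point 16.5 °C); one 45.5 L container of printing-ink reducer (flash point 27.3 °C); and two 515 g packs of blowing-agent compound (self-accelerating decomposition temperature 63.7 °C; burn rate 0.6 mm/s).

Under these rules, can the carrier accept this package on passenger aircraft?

No

With flash point 16.5 °C (≤ 60.5 °C), the rubber cement falls in Class 3.
With flash point 27.3 °C (≤ 60.5 °C), the printing-ink reducer falls in Class 3.
Self-accelerating decomposition temperature 63.7 °C meets the Class 4.1 criterion (Self-Reactive), so the blowing-agent compound is Class 4.1.
Class 4.1 quantity: two 515 g packs = 1.03 kg.
1.03 kg exceeds the passenger aircraft limit of 1 kg for Class 4.1.
Class 3 net quantity: (three 9.17 L containers = 27.51 L) + 45.5 L = 73.01 L.
73.01 L ≤ 100 L (passenger aircraft limit, Class 3) — within limit.
The segregation rule (Class 4.1 with Class 2.1) does not apply to Class 4.1 with Class 3.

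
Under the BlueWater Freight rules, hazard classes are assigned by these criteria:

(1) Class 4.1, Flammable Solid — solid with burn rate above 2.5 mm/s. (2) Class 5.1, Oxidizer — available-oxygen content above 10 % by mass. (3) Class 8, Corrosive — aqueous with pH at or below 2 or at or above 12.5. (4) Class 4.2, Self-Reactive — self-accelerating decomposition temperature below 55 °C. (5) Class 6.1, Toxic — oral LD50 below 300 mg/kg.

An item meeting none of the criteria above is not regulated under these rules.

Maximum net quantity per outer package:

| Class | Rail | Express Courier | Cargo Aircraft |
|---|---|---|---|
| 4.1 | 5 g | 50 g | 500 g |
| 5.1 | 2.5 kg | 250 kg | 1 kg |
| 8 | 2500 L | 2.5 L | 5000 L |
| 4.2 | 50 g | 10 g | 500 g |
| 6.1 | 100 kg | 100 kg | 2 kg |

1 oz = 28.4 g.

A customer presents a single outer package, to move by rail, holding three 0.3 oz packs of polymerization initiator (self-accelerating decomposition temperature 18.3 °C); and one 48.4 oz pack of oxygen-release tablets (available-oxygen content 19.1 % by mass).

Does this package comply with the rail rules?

Yes

The polymerization initiator has self-accelerating decomposition temperature 18.3 °C, which is < 55 °C, so it is Class 4.2 (Self-Reactive).
The oxygen-release tablets have available-oxygen content 19.1 % by mass, which is > 10 % by mass, so they are Class 5.1 (Oxidizer).
Class 5.1 quantity: one 48.4 oz pack = 1374.56 g.
That is within the Class 5.1 rail limit of 2.5 kg.
Class 4.2 quantity: three 0.3 oz packs = 25.56 g.
25.56 g ≤ 50 g (rail limit, Class 4.2) — within limit.
Every hazard class is within its rail limit and no segregation rule is violated.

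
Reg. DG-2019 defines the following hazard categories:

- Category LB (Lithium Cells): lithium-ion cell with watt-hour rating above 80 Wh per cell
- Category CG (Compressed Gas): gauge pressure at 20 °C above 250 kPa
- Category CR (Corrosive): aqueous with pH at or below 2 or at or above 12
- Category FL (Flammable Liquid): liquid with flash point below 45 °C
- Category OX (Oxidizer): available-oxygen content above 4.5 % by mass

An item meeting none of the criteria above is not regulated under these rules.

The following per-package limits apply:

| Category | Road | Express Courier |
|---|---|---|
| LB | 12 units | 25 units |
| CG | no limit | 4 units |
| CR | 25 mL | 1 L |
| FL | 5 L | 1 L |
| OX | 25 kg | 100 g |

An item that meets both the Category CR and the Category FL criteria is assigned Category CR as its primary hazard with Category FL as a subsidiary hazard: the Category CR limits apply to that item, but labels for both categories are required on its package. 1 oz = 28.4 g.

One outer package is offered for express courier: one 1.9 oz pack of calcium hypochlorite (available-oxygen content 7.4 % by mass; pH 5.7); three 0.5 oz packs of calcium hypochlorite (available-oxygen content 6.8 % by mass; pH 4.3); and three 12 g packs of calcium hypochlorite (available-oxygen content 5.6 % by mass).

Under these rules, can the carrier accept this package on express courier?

No

With available-oxygen content 7.4 % by mass (> 4.5 % by mass), the calcium hypochlorite falls in Category OX.
Available-oxygen content 6.8 % by mass meets the Category OX criterion (Oxidizer), so the calcium hypochlorite is Category OX.
Calcium hypochlorite: available-oxygen content 5.6 % by mass > 4.5 % by mass → Category OX (Oxidizer).
Category OX net quantity: (one 1.9 oz pack = 53.96 g) + (three 0.5 oz packs = 42.6 g) + (three 12 g packs = 36 g) = 132.56 g.
132.56 g > 100 g (express courier limit, Category OX) — over the limit.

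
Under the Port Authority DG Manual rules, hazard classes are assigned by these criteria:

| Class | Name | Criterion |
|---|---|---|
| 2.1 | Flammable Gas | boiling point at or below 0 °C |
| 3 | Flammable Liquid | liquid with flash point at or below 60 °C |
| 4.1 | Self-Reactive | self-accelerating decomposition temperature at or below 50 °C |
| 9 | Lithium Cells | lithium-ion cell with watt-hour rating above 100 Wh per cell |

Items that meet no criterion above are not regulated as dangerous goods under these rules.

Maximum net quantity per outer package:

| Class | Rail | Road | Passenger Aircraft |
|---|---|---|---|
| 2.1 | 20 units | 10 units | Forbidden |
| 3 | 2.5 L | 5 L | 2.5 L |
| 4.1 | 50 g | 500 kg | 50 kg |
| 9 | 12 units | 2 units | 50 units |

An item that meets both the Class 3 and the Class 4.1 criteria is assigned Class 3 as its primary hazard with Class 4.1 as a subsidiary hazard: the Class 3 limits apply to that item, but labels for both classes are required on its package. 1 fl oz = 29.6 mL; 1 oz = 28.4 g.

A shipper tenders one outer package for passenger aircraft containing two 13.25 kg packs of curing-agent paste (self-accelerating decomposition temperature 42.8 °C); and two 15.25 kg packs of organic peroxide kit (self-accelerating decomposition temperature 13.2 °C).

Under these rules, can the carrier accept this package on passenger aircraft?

No

With self-accelerating decomposition temperature 42.8 °C (≤ 50 °C), the curing-agent paste falls in Class 4.1.
The organic peroxide kit has self-accelerating decomposition temperature 13.2 °C, which is ≤ 50 °C, so it is Class 4.1 (Self-Reactive).
Total Class 4.1: (two 13.25 kg packs = 26.5 kg) + (two 15.25 kg packs = 30.5 kg) = 57 kg.
That exceeds the Class 4.1 passenger aircraft limit of 50 kg.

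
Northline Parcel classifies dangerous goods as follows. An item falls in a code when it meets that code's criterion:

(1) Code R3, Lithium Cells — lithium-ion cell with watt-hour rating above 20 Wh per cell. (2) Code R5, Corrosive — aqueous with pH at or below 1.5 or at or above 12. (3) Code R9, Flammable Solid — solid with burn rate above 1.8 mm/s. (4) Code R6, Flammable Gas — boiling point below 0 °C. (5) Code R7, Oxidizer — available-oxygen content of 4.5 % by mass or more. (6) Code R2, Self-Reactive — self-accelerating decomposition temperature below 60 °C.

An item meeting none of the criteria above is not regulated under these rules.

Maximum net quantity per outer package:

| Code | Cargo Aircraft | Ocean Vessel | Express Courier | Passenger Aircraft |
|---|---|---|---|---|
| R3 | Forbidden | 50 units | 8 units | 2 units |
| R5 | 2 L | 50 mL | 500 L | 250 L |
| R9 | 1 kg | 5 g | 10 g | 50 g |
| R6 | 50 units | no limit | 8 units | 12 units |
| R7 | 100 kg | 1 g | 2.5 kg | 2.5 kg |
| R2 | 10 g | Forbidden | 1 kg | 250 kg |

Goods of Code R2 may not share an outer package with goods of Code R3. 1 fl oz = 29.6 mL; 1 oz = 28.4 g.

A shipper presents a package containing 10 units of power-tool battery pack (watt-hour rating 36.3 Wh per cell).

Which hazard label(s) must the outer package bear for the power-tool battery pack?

Code R3

The power-tool battery pack has watt-hour rating 36.3 Wh per cell, which is > 20 Wh per cell, so it is Code R3 (Lithium Cells).
Only the Code R3 label is required.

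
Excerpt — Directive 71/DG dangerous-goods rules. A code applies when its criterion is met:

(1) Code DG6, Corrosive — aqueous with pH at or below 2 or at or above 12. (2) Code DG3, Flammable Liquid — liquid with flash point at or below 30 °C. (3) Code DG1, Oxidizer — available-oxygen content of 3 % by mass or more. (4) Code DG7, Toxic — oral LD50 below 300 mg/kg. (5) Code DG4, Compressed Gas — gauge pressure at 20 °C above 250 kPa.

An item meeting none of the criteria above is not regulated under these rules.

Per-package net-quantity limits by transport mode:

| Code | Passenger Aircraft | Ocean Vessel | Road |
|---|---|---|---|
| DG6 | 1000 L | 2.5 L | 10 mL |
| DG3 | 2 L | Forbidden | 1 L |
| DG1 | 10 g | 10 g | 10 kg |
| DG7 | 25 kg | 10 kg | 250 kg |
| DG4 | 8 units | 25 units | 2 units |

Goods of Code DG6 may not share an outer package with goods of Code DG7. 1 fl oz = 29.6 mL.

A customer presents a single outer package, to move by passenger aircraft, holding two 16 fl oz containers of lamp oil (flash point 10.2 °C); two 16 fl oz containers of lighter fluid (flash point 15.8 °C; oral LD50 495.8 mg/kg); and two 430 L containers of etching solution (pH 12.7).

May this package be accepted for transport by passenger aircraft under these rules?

Yes

Flash point 10.2 °C meets the Code DG3 criterion (Flammable Liquid), so the lamp oil is Code DG3.
With flash point 15.8 °C (≤ 30 °C), the lighter fluid falls in Code DG3.
The etching solution has pH 12.7, which is ≥ 12, so it is Code DG6 (Corrosive).
Code DG6 quantity: two 430 L containers = 860 L.
860 L is within the passenger aircraft limit of 1000 L for Code DG6.
Code DG3 net quantity: (two 16 fl oz containers = 947.2 mL) + (two 16 fl oz containers = 947.2 mL) = 1894.4 mL.
That is within the Code DG3 passenger aircraft limit of 2 L.
The segregation rule (Code DG6 with Code DG7) does not apply to Code DG6 with Code DG3.
Every hazard code is within its passenger aircraft limit and no segregation rule is violated.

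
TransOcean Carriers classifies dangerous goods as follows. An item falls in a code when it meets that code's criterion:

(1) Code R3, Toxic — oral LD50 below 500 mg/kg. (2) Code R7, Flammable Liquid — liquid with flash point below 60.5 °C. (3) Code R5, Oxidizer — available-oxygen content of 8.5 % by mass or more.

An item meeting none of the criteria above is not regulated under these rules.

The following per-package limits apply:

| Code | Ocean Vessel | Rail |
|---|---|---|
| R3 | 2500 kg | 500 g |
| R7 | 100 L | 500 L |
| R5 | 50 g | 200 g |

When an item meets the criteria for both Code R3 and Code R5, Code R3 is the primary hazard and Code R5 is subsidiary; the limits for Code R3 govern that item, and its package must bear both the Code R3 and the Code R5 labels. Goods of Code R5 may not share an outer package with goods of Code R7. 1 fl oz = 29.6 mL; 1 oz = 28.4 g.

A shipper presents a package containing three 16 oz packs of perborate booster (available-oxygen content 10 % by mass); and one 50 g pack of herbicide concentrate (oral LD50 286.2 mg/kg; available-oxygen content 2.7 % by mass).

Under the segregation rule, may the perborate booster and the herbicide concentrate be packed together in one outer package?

Yes

Available-oxygen content 10 % by mass meets the Code R5 criterion (Oxidizer), so the perborate booster is Code R5.
Herbicide concentrate: oral LD50 286.2 mg/kg < 500 mg/kg → Code R3 (Toxic).
No segregation rule bars Code R5 with Code R3.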